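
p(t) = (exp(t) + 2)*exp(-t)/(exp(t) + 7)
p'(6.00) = 0.00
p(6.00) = 0.00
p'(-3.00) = -5.74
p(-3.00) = 5.84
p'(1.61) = -0.08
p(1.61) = 0.12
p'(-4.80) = -34.72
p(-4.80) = 34.82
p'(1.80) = -0.07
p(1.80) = 0.10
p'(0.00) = -0.30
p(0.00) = 0.38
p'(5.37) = -0.00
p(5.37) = 0.00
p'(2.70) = -0.04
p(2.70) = 0.05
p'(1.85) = -0.07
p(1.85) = 0.10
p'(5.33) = -0.00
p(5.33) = 0.00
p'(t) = -(exp(t) + 2)*exp(-t)/(exp(t) + 7) - (exp(t) + 2)/(exp(t) + 7)^2 + 1/(exp(t) + 7) = (-exp(2*t) - 4*exp(t) - 14)*exp(-t)/(exp(2*t) + 14*exp(t) + 49)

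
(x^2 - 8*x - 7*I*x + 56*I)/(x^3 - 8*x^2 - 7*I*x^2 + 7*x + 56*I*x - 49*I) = (x - 8)/(x^2 - 8*x + 7)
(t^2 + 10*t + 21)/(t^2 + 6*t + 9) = (t + 7)/(t + 3)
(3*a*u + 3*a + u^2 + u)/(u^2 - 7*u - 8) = (3*a + u)/(u - 8)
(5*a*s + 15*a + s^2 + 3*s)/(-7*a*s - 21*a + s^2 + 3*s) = (5*a + s)/(-7*a + s)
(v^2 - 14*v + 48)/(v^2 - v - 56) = (v - 6)/(v + 7)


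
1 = 1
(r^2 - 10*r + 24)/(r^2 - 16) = (r - 6)/(r + 4)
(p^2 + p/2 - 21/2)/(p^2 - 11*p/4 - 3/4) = 2*(2*p + 7)/(4*p + 1)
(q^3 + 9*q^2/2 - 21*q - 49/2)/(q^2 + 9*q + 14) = (2*q^2 - 5*q - 7)/(2*(q + 2))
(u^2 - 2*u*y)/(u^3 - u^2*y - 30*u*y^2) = (-u + 2*y)/(-u^2 + u*y + 30*y^2)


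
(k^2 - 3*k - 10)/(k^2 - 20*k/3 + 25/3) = 3*(k + 2)/(3*k - 5)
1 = 1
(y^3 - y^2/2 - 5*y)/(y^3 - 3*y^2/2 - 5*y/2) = (y + 2)/(y + 1)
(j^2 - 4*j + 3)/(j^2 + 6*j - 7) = (j - 3)/(j + 7)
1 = 1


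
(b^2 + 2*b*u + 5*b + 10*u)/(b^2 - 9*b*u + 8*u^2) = (b^2 + 2*b*u + 5*b + 10*u)/(b^2 - 9*b*u + 8*u^2)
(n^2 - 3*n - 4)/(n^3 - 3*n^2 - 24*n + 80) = (n + 1)/(n^2 + n - 20)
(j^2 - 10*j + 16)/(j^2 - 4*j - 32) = (j - 2)/(j + 4)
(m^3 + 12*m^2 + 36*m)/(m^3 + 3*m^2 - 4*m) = (m^2 + 12*m + 36)/(m^2 + 3*m - 4)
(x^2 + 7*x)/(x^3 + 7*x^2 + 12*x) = (x + 7)/(x^2 + 7*x + 12)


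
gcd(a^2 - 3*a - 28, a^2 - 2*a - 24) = a + 4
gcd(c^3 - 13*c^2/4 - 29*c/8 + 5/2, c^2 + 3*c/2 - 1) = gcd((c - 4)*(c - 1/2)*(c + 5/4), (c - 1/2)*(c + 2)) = c - 1/2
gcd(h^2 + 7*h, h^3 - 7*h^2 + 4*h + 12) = 1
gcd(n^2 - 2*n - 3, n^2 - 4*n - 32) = 1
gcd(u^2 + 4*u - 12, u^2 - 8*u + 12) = u - 2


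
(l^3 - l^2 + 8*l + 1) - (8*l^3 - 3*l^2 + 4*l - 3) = -7*l^3 + 2*l^2 + 4*l + 4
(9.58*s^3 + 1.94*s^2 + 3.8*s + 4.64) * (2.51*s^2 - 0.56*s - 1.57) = 24.0458*s^5 - 0.495400000000001*s^4 - 6.589*s^3 + 6.4726*s^2 - 8.5644*s - 7.2848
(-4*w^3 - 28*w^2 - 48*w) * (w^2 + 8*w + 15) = -4*w^5 - 60*w^4 - 332*w^3 - 804*w^2 - 720*w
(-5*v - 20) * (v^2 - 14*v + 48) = -5*v^3 + 50*v^2 + 40*v - 960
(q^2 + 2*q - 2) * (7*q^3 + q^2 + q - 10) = 7*q^5 + 15*q^4 - 11*q^3 - 10*q^2 - 22*q + 20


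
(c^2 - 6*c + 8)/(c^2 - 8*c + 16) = (c - 2)/(c - 4)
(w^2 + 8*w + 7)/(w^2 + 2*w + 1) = (w + 7)/(w + 1)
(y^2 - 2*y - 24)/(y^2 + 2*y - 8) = (y - 6)/(y - 2)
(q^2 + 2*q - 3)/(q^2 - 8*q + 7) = (q + 3)/(q - 7)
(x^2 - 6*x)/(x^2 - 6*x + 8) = x*(x - 6)/(x^2 - 6*x + 8)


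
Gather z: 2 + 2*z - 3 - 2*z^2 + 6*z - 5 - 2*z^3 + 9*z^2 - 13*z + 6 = -2*z^3 + 7*z^2 - 5*z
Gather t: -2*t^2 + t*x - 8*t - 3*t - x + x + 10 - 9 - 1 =-2*t^2 + t*(x - 11)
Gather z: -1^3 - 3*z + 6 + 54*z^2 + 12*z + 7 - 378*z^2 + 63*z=-324*z^2 + 72*z + 12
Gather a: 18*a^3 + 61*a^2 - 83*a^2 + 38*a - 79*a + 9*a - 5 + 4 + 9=18*a^3 - 22*a^2 - 32*a + 8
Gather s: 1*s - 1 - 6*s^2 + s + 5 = -6*s^2 + 2*s + 4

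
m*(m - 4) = m^2 - 4*m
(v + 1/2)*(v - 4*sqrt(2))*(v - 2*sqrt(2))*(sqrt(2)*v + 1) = sqrt(2)*v^4 - 11*v^3 + sqrt(2)*v^3/2 - 11*v^2/2 + 10*sqrt(2)*v^2 + 5*sqrt(2)*v + 16*v + 8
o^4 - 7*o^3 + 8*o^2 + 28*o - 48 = (o - 4)*(o - 3)*(o - 2)*(o + 2)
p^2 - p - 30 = (p - 6)*(p + 5)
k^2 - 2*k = k*(k - 2)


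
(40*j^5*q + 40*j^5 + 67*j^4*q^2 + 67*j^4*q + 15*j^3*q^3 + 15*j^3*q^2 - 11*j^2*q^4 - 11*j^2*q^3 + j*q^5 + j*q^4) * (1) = 40*j^5*q + 40*j^5 + 67*j^4*q^2 + 67*j^4*q + 15*j^3*q^3 + 15*j^3*q^2 - 11*j^2*q^4 - 11*j^2*q^3 + j*q^5 + j*q^4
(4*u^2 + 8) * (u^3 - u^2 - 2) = 4*u^5 - 4*u^4 + 8*u^3 - 16*u^2 - 16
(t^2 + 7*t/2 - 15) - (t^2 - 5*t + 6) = 17*t/2 - 21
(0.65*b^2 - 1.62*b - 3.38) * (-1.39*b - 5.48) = -0.9035*b^3 - 1.3102*b^2 + 13.5758*b + 18.5224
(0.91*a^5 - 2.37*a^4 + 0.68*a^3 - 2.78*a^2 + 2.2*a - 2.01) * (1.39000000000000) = 1.2649*a^5 - 3.2943*a^4 + 0.9452*a^3 - 3.8642*a^2 + 3.058*a - 2.7939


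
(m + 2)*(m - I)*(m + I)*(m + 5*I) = m^4 + 2*m^3 + 5*I*m^3 + m^2 + 10*I*m^2 + 2*m + 5*I*m + 10*I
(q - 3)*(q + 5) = q^2 + 2*q - 15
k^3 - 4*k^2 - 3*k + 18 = (k - 3)^2*(k + 2)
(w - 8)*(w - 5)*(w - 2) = w^3 - 15*w^2 + 66*w - 80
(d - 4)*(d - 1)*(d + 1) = d^3 - 4*d^2 - d + 4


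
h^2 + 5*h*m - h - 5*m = (h - 1)*(h + 5*m)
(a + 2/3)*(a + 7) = a^2 + 23*a/3 + 14/3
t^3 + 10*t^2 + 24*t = t*(t + 4)*(t + 6)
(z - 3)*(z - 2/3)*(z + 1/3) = z^3 - 10*z^2/3 + 7*z/9 + 2/3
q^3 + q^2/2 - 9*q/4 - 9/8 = (q - 3/2)*(q + 1/2)*(q + 3/2)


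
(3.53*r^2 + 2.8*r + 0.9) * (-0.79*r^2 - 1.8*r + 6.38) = -2.7887*r^4 - 8.566*r^3 + 16.7704*r^2 + 16.244*r + 5.742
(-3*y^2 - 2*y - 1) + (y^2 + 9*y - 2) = -2*y^2 + 7*y - 3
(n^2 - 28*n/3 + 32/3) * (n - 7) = n^3 - 49*n^2/3 + 76*n - 224/3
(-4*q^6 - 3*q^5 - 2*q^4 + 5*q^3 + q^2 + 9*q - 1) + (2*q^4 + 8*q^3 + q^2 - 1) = -4*q^6 - 3*q^5 + 13*q^3 + 2*q^2 + 9*q - 2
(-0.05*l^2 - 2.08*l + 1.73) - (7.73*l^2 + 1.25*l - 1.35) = -7.78*l^2 - 3.33*l + 3.08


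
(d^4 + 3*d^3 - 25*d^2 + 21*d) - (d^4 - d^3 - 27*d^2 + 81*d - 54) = 4*d^3 + 2*d^2 - 60*d + 54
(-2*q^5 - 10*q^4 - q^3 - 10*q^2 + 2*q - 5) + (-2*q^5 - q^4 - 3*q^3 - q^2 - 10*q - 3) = -4*q^5 - 11*q^4 - 4*q^3 - 11*q^2 - 8*q - 8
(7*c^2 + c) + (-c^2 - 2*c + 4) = 6*c^2 - c + 4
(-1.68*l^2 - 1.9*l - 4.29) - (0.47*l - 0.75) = -1.68*l^2 - 2.37*l - 3.54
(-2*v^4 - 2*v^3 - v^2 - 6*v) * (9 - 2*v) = 4*v^5 - 14*v^4 - 16*v^3 + 3*v^2 - 54*v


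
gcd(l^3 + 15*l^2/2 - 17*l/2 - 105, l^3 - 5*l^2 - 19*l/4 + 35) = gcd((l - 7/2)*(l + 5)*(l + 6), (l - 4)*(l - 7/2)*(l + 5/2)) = l - 7/2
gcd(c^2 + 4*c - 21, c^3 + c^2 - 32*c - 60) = 1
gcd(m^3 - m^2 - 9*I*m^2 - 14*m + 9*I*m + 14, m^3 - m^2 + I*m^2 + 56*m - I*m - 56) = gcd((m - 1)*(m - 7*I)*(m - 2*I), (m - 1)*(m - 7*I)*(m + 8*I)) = m^2 + m*(-1 - 7*I) + 7*I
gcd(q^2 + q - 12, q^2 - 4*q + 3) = q - 3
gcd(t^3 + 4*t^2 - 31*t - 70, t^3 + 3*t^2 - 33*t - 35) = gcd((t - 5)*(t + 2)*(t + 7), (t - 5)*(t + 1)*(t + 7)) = t^2 + 2*t - 35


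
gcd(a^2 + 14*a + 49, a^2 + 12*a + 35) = a + 7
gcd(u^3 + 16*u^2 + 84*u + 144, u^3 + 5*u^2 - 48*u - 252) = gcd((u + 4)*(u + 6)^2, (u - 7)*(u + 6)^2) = u^2 + 12*u + 36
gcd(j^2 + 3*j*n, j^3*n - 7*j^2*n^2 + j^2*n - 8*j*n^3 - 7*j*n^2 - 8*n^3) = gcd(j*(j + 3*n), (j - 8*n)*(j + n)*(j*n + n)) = 1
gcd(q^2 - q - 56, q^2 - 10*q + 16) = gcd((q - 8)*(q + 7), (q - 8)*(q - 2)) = q - 8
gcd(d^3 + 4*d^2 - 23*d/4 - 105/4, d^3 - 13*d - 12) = d + 3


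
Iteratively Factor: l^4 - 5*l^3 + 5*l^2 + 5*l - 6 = (l - 1)*(l^3 - 4*l^2 + l + 6) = (l - 1)*(l + 1)*(l^2 - 5*l + 6) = (l - 2)*(l - 1)*(l + 1)*(l - 3)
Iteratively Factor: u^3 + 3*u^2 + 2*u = (u + 2)*(u^2 + u) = u*(u + 2)*(u + 1)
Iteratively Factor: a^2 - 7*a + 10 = (a - 5)*(a - 2)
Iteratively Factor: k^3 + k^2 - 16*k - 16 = (k + 1)*(k^2 - 16) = (k - 4)*(k + 1)*(k + 4)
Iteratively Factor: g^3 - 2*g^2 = (g)*(g^2 - 2*g) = g^2*(g - 2)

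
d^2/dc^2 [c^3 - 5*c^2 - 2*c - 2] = 6*c - 10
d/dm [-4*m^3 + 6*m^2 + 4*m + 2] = -12*m^2 + 12*m + 4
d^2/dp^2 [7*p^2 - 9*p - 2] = 14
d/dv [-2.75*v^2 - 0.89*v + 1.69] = -5.5*v - 0.89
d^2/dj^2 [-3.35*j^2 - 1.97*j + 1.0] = -6.70000000000000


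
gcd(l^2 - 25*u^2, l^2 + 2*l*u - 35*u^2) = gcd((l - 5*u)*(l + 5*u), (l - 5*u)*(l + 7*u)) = -l + 5*u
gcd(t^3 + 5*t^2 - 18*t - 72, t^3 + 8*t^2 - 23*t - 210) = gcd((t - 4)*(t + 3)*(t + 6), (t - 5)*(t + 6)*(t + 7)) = t + 6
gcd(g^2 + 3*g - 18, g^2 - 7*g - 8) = 1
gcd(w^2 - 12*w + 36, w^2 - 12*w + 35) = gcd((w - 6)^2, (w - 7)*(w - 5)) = 1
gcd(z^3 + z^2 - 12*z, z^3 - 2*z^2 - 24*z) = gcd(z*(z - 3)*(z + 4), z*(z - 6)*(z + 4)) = z^2 + 4*z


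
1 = 1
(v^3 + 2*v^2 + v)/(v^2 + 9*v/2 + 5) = 2*v*(v^2 + 2*v + 1)/(2*v^2 + 9*v + 10)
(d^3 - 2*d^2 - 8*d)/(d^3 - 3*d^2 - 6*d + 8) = d/(d - 1)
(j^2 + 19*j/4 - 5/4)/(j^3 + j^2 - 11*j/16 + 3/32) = 8*(j + 5)/(8*j^2 + 10*j - 3)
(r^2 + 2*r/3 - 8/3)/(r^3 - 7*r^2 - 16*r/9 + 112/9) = 3*(r + 2)/(3*r^2 - 17*r - 28)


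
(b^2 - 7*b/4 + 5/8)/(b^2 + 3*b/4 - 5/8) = (4*b - 5)/(4*b + 5)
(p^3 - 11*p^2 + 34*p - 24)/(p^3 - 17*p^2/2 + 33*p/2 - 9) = 2*(p - 4)/(2*p - 3)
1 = 1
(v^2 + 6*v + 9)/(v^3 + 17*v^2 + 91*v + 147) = (v + 3)/(v^2 + 14*v + 49)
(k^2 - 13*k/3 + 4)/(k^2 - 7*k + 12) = (k - 4/3)/(k - 4)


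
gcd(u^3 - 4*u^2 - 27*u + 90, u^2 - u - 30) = u^2 - u - 30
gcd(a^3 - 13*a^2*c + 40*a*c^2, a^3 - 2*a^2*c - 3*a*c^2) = a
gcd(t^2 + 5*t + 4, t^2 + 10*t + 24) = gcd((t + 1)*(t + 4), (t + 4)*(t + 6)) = t + 4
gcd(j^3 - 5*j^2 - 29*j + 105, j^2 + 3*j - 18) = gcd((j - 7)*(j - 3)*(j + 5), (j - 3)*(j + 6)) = j - 3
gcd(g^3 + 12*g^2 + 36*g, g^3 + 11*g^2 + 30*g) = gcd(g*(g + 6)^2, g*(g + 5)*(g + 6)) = g^2 + 6*g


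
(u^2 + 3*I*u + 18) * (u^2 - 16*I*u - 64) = u^4 - 13*I*u^3 + 2*u^2 - 480*I*u - 1152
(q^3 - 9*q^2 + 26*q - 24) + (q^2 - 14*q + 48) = q^3 - 8*q^2 + 12*q + 24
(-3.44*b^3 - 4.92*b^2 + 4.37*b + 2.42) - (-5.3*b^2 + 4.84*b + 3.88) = -3.44*b^3 + 0.38*b^2 - 0.47*b - 1.46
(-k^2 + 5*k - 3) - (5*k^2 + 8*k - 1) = -6*k^2 - 3*k - 2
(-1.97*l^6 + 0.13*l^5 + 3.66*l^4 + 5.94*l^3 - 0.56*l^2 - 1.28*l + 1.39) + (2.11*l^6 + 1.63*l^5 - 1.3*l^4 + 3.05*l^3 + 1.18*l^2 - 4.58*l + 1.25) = 0.14*l^6 + 1.76*l^5 + 2.36*l^4 + 8.99*l^3 + 0.62*l^2 - 5.86*l + 2.64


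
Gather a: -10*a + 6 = 6 - 10*a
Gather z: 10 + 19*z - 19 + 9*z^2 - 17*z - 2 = 9*z^2 + 2*z - 11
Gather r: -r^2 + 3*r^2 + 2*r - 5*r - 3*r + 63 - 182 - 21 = 2*r^2 - 6*r - 140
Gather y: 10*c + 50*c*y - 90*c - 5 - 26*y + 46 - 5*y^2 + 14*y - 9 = -80*c - 5*y^2 + y*(50*c - 12) + 32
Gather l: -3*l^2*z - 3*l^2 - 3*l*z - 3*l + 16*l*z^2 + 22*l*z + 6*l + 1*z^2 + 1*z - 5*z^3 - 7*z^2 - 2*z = l^2*(-3*z - 3) + l*(16*z^2 + 19*z + 3) - 5*z^3 - 6*z^2 - z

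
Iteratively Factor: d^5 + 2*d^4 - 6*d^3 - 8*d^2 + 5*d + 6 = (d + 3)*(d^4 - d^3 - 3*d^2 + d + 2) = (d + 1)*(d + 3)*(d^3 - 2*d^2 - d + 2) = (d - 1)*(d + 1)*(d + 3)*(d^2 - d - 2) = (d - 2)*(d - 1)*(d + 1)*(d + 3)*(d + 1)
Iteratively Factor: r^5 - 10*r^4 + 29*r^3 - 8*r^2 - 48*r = (r)*(r^4 - 10*r^3 + 29*r^2 - 8*r - 48) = r*(r - 4)*(r^3 - 6*r^2 + 5*r + 12) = r*(r - 4)^2*(r^2 - 2*r - 3) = r*(r - 4)^2*(r + 1)*(r - 3)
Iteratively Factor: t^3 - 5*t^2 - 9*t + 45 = (t + 3)*(t^2 - 8*t + 15) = (t - 3)*(t + 3)*(t - 5)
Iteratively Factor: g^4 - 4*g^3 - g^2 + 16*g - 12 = (g - 2)*(g^3 - 2*g^2 - 5*g + 6) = (g - 2)*(g - 1)*(g^2 - g - 6) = (g - 2)*(g - 1)*(g + 2)*(g - 3)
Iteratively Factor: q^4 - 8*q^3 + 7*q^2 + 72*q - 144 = (q - 4)*(q^3 - 4*q^2 - 9*q + 36) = (q - 4)^2*(q^2 - 9) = (q - 4)^2*(q - 3)*(q + 3)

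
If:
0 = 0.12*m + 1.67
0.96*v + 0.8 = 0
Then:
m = -13.92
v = -0.83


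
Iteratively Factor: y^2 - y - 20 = (y - 5)*(y + 4)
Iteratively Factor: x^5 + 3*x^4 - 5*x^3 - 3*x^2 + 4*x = (x + 1)*(x^4 + 2*x^3 - 7*x^2 + 4*x) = x*(x + 1)*(x^3 + 2*x^2 - 7*x + 4) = x*(x - 1)*(x + 1)*(x^2 + 3*x - 4) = x*(x - 1)*(x + 1)*(x + 4)*(x - 1)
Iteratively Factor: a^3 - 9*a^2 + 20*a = (a - 5)*(a^2 - 4*a) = (a - 5)*(a - 4)*(a)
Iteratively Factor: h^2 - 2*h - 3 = (h - 3)*(h + 1)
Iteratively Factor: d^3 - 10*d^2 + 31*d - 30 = (d - 5)*(d^2 - 5*d + 6) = (d - 5)*(d - 2)*(d - 3)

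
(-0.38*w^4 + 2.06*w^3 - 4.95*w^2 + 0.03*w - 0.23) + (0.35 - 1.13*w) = -0.38*w^4 + 2.06*w^3 - 4.95*w^2 - 1.1*w + 0.12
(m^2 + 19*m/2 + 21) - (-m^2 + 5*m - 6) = 2*m^2 + 9*m/2 + 27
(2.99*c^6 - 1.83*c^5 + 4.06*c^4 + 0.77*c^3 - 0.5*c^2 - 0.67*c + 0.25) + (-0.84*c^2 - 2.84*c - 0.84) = 2.99*c^6 - 1.83*c^5 + 4.06*c^4 + 0.77*c^3 - 1.34*c^2 - 3.51*c - 0.59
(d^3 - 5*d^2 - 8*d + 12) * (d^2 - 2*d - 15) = d^5 - 7*d^4 - 13*d^3 + 103*d^2 + 96*d - 180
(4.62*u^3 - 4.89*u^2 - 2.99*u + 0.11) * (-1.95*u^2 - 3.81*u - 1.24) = -9.009*u^5 - 8.0667*u^4 + 18.7326*u^3 + 17.241*u^2 + 3.2885*u - 0.1364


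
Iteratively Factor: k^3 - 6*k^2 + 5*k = (k)*(k^2 - 6*k + 5) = k*(k - 1)*(k - 5)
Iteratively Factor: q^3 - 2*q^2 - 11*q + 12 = (q - 1)*(q^2 - q - 12) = (q - 4)*(q - 1)*(q + 3)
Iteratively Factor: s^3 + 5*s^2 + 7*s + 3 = (s + 1)*(s^2 + 4*s + 3) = (s + 1)*(s + 3)*(s + 1)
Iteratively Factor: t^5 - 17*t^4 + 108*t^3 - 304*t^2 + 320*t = (t - 4)*(t^4 - 13*t^3 + 56*t^2 - 80*t) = (t - 5)*(t - 4)*(t^3 - 8*t^2 + 16*t) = (t - 5)*(t - 4)^2*(t^2 - 4*t) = (t - 5)*(t - 4)^3*(t)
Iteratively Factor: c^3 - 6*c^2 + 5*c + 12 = (c + 1)*(c^2 - 7*c + 12) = (c - 4)*(c + 1)*(c - 3)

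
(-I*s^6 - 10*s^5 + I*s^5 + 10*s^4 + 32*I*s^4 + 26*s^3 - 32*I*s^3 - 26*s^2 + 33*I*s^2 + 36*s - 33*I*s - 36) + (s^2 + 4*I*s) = -I*s^6 - 10*s^5 + I*s^5 + 10*s^4 + 32*I*s^4 + 26*s^3 - 32*I*s^3 - 25*s^2 + 33*I*s^2 + 36*s - 29*I*s - 36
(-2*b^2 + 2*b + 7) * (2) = -4*b^2 + 4*b + 14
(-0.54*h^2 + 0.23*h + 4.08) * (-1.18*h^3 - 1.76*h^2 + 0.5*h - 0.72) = 0.6372*h^5 + 0.679*h^4 - 5.4892*h^3 - 6.677*h^2 + 1.8744*h - 2.9376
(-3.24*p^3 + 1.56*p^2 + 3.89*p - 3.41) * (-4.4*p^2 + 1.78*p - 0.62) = 14.256*p^5 - 12.6312*p^4 - 12.3304*p^3 + 20.961*p^2 - 8.4816*p + 2.1142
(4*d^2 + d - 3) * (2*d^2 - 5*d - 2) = 8*d^4 - 18*d^3 - 19*d^2 + 13*d + 6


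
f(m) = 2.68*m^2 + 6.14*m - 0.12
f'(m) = 5.36*m + 6.14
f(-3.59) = 12.38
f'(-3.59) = -13.10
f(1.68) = 17.76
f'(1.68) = 15.14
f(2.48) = 31.59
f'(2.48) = 19.43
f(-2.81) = 3.79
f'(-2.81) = -8.92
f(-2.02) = -1.59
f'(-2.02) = -4.69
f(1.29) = 12.26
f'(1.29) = 13.05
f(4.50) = 81.78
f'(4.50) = 30.26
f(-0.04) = -0.36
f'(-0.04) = 5.93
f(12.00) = 459.48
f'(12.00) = 70.46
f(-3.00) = 5.58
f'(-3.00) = -9.94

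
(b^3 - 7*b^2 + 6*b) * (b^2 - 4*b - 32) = b^5 - 11*b^4 + 2*b^3 + 200*b^2 - 192*b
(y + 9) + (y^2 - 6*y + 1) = y^2 - 5*y + 10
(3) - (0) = 3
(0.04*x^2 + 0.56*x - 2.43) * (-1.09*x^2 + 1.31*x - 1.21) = -0.0436*x^4 - 0.558*x^3 + 3.3339*x^2 - 3.8609*x + 2.9403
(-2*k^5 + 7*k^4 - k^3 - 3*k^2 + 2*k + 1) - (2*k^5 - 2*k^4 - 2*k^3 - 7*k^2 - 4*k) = -4*k^5 + 9*k^4 + k^3 + 4*k^2 + 6*k + 1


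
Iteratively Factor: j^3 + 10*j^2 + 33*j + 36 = (j + 4)*(j^2 + 6*j + 9) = (j + 3)*(j + 4)*(j + 3)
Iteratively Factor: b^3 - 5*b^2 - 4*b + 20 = (b - 5)*(b^2 - 4) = (b - 5)*(b + 2)*(b - 2)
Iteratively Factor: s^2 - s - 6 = (s - 3)*(s + 2)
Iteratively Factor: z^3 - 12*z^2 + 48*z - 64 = (z - 4)*(z^2 - 8*z + 16) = (z - 4)^2*(z - 4)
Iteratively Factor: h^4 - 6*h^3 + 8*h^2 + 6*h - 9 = (h - 3)*(h^3 - 3*h^2 - h + 3) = (h - 3)*(h - 1)*(h^2 - 2*h - 3) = (h - 3)^2*(h - 1)*(h + 1)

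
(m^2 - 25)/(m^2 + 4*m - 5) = (m - 5)/(m - 1)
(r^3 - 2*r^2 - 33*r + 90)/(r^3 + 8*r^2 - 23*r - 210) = (r - 3)/(r + 7)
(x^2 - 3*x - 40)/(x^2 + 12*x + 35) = (x - 8)/(x + 7)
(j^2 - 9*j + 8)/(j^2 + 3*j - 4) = (j - 8)/(j + 4)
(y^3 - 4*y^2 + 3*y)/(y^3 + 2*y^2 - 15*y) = (y - 1)/(y + 5)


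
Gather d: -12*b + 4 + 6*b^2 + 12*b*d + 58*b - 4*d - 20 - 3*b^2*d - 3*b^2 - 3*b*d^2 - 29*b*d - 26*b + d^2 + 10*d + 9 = 3*b^2 + 20*b + d^2*(1 - 3*b) + d*(-3*b^2 - 17*b + 6) - 7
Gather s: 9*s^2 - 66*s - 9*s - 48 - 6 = 9*s^2 - 75*s - 54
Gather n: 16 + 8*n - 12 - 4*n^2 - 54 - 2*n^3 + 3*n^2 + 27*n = -2*n^3 - n^2 + 35*n - 50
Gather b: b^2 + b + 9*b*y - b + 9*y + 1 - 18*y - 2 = b^2 + 9*b*y - 9*y - 1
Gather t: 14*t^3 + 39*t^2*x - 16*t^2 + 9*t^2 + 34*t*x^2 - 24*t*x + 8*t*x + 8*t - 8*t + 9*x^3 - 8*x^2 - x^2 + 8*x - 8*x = 14*t^3 + t^2*(39*x - 7) + t*(34*x^2 - 16*x) + 9*x^3 - 9*x^2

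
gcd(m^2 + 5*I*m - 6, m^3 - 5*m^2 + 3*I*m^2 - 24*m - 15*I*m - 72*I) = m + 3*I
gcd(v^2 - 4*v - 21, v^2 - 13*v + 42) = v - 7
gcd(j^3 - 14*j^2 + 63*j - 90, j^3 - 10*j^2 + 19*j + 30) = j^2 - 11*j + 30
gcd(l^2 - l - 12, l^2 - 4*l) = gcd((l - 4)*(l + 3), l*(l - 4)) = l - 4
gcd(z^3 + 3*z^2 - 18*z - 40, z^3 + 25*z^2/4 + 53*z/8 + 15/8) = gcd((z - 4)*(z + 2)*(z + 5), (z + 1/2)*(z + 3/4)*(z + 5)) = z + 5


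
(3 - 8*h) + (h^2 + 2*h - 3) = h^2 - 6*h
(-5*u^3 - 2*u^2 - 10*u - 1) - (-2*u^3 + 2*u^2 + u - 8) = -3*u^3 - 4*u^2 - 11*u + 7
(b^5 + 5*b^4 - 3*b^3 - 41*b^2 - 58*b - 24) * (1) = b^5 + 5*b^4 - 3*b^3 - 41*b^2 - 58*b - 24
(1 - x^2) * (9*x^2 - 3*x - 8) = -9*x^4 + 3*x^3 + 17*x^2 - 3*x - 8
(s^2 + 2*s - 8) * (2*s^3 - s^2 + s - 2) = 2*s^5 + 3*s^4 - 17*s^3 + 8*s^2 - 12*s + 16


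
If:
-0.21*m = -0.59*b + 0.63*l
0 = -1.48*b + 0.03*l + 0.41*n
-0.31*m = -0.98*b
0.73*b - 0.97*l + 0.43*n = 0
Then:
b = 0.00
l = 0.00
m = 0.00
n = 0.00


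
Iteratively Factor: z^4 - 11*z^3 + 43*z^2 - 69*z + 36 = (z - 3)*(z^3 - 8*z^2 + 19*z - 12) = (z - 3)*(z - 1)*(z^2 - 7*z + 12) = (z - 4)*(z - 3)*(z - 1)*(z - 3)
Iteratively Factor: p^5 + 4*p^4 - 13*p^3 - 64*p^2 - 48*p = (p + 3)*(p^4 + p^3 - 16*p^2 - 16*p) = (p + 1)*(p + 3)*(p^3 - 16*p) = (p - 4)*(p + 1)*(p + 3)*(p^2 + 4*p) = (p - 4)*(p + 1)*(p + 3)*(p + 4)*(p)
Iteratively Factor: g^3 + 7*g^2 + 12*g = (g)*(g^2 + 7*g + 12) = g*(g + 3)*(g + 4)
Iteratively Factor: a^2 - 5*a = (a)*(a - 5)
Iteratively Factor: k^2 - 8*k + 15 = (k - 3)*(k - 5)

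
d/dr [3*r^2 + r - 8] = 6*r + 1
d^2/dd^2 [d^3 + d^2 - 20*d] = 6*d + 2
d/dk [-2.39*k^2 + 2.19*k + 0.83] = 2.19 - 4.78*k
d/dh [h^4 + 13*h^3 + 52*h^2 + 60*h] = 4*h^3 + 39*h^2 + 104*h + 60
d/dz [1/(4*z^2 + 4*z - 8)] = (-2*z - 1)/(4*(z^2 + z - 2)^2)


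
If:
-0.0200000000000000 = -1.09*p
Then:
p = 0.02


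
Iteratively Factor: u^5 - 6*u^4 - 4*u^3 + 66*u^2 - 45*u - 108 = (u - 3)*(u^4 - 3*u^3 - 13*u^2 + 27*u + 36) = (u - 3)*(u + 3)*(u^3 - 6*u^2 + 5*u + 12) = (u - 3)^2*(u + 3)*(u^2 - 3*u - 4) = (u - 3)^2*(u + 1)*(u + 3)*(u - 4)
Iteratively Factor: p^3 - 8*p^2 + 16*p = (p)*(p^2 - 8*p + 16) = p*(p - 4)*(p - 4)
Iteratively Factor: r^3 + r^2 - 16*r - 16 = (r + 1)*(r^2 - 16) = (r - 4)*(r + 1)*(r + 4)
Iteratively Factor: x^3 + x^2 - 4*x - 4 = (x - 2)*(x^2 + 3*x + 2) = (x - 2)*(x + 1)*(x + 2)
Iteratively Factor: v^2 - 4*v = (v)*(v - 4)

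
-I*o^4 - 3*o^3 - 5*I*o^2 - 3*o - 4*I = (o - 4*I)*(o - I)*(o + I)*(-I*o + 1)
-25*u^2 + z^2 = (-5*u + z)*(5*u + z)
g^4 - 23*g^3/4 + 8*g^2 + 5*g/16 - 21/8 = (g - 7/2)*(g - 2)*(g - 3/4)*(g + 1/2)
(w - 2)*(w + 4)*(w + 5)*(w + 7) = w^4 + 14*w^3 + 51*w^2 - 26*w - 280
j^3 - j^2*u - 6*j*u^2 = j*(j - 3*u)*(j + 2*u)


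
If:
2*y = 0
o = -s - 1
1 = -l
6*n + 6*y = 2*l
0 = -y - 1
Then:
No Solution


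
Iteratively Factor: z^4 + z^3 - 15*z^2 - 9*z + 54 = (z + 3)*(z^3 - 2*z^2 - 9*z + 18) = (z - 2)*(z + 3)*(z^2 - 9) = (z - 2)*(z + 3)^2*(z - 3)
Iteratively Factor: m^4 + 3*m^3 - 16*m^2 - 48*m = (m)*(m^3 + 3*m^2 - 16*m - 48) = m*(m + 4)*(m^2 - m - 12) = m*(m - 4)*(m + 4)*(m + 3)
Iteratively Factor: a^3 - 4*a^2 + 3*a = (a)*(a^2 - 4*a + 3) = a*(a - 1)*(a - 3)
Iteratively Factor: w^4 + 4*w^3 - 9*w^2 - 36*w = (w + 3)*(w^3 + w^2 - 12*w) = (w - 3)*(w + 3)*(w^2 + 4*w) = w*(w - 3)*(w + 3)*(w + 4)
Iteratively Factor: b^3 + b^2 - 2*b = (b - 1)*(b^2 + 2*b) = (b - 1)*(b + 2)*(b)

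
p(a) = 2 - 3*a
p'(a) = -3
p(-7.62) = 24.86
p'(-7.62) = -3.00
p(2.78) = -6.34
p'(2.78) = -3.00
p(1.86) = -3.58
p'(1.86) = -3.00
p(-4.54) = 15.62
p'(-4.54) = -3.00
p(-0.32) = 2.96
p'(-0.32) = -3.00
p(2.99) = -6.97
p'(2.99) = -3.00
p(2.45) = -5.35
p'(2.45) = -3.00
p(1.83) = -3.49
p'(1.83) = -3.00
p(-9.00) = 29.00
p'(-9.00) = -3.00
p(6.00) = -16.00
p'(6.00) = -3.00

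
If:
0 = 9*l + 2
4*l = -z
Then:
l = -2/9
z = 8/9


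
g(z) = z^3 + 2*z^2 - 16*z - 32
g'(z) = 3*z^2 + 4*z - 16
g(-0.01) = -31.84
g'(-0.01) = -16.04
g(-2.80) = 6.53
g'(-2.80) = -3.68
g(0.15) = -34.35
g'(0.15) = -15.33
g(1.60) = -48.38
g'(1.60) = -1.92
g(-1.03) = -14.49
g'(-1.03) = -16.94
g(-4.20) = -3.61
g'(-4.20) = 20.12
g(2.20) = -46.87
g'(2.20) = 7.32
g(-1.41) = -8.27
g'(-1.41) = -15.68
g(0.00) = -32.00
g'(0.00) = -16.00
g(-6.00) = -80.00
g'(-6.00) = 68.00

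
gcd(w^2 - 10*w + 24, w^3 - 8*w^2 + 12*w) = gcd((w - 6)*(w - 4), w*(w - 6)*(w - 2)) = w - 6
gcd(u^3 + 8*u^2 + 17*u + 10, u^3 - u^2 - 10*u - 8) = u^2 + 3*u + 2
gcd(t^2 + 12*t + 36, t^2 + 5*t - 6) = t + 6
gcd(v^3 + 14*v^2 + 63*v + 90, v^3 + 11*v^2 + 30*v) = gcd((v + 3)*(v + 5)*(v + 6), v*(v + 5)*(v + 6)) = v^2 + 11*v + 30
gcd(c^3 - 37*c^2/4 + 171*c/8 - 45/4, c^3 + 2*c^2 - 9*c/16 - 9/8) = c - 3/4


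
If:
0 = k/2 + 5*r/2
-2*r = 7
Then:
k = 35/2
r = -7/2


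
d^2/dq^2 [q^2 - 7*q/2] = 2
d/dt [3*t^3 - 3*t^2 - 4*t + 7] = 9*t^2 - 6*t - 4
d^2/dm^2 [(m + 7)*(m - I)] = 2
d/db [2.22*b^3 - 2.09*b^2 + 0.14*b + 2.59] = 6.66*b^2 - 4.18*b + 0.14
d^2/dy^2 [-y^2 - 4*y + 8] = -2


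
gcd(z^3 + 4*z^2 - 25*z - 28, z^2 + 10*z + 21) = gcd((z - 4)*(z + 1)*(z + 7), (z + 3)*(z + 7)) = z + 7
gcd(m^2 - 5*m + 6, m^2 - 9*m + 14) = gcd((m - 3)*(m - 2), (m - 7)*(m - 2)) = m - 2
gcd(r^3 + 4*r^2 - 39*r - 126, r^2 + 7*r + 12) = r + 3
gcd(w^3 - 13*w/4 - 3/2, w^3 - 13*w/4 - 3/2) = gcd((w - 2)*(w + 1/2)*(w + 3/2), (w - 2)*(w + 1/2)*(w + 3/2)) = w^3 - 13*w/4 - 3/2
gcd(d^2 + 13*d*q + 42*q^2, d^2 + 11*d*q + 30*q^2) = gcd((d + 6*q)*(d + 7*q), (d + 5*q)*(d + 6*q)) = d + 6*q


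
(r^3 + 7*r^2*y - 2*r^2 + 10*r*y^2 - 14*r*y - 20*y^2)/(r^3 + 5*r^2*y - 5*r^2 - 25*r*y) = (r^2 + 2*r*y - 2*r - 4*y)/(r*(r - 5))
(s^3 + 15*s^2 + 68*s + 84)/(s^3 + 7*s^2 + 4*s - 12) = (s + 7)/(s - 1)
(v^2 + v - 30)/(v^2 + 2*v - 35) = (v + 6)/(v + 7)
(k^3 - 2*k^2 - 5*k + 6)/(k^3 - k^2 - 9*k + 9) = (k + 2)/(k + 3)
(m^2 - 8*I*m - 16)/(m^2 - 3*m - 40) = (-m^2 + 8*I*m + 16)/(-m^2 + 3*m + 40)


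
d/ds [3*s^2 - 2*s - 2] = 6*s - 2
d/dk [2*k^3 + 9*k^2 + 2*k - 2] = 6*k^2 + 18*k + 2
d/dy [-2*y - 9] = -2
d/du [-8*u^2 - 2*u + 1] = -16*u - 2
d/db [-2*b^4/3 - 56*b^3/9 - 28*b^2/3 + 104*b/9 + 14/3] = -8*b^3/3 - 56*b^2/3 - 56*b/3 + 104/9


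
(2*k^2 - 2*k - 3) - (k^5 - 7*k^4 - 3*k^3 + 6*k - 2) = -k^5 + 7*k^4 + 3*k^3 + 2*k^2 - 8*k - 1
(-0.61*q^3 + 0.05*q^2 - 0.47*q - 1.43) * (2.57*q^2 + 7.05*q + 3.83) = -1.5677*q^5 - 4.172*q^4 - 3.1917*q^3 - 6.7971*q^2 - 11.8816*q - 5.4769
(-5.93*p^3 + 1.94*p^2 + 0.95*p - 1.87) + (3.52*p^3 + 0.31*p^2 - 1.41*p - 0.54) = -2.41*p^3 + 2.25*p^2 - 0.46*p - 2.41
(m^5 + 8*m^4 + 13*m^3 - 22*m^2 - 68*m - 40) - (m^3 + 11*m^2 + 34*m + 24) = m^5 + 8*m^4 + 12*m^3 - 33*m^2 - 102*m - 64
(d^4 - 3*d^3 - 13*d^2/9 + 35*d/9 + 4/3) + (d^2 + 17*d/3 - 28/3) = d^4 - 3*d^3 - 4*d^2/9 + 86*d/9 - 8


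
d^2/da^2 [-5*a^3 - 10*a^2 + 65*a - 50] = -30*a - 20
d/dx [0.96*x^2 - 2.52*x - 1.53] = 1.92*x - 2.52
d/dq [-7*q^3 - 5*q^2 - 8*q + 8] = -21*q^2 - 10*q - 8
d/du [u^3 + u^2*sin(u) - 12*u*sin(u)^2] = u^2*cos(u) + 3*u^2 + 2*u*sin(u) - 12*u*sin(2*u) - 12*sin(u)^2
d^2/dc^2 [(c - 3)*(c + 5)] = 2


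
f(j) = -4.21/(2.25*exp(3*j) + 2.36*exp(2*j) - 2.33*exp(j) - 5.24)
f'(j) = -4.21*(-6.75*exp(3*j) - 4.72*exp(2*j) + 2.33*exp(j))/(2.25*exp(3*j) + 2.36*exp(2*j) - 2.33*exp(j) - 5.24)^2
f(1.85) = -0.01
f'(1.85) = 0.02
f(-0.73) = 0.76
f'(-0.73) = 0.10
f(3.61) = -0.00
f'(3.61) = 0.00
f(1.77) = -0.01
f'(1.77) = 0.02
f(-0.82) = 0.75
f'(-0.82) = 0.06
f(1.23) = -0.04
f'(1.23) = 0.12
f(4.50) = -0.00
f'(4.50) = 0.00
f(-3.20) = 0.79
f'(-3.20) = -0.01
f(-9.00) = 0.80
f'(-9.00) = 0.00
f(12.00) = 0.00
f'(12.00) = 0.00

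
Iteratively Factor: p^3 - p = (p + 1)*(p^2 - p) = (p - 1)*(p + 1)*(p)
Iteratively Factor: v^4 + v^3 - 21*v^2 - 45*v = (v + 3)*(v^3 - 2*v^2 - 15*v) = (v - 5)*(v + 3)*(v^2 + 3*v) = (v - 5)*(v + 3)^2*(v)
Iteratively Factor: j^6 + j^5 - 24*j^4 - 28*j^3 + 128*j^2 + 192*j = (j - 4)*(j^5 + 5*j^4 - 4*j^3 - 44*j^2 - 48*j) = (j - 4)*(j - 3)*(j^4 + 8*j^3 + 20*j^2 + 16*j) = j*(j - 4)*(j - 3)*(j^3 + 8*j^2 + 20*j + 16) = j*(j - 4)*(j - 3)*(j + 2)*(j^2 + 6*j + 8) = j*(j - 4)*(j - 3)*(j + 2)^2*(j + 4)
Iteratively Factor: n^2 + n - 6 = (n + 3)*(n - 2)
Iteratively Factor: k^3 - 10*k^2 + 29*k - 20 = (k - 5)*(k^2 - 5*k + 4) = (k - 5)*(k - 1)*(k - 4)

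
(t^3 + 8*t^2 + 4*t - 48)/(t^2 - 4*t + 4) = (t^2 + 10*t + 24)/(t - 2)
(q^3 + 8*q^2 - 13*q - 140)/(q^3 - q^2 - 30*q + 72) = (q^2 + 12*q + 35)/(q^2 + 3*q - 18)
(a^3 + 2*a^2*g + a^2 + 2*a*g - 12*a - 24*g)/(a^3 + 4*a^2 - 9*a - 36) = (a + 2*g)/(a + 3)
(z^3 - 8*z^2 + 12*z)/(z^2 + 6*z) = (z^2 - 8*z + 12)/(z + 6)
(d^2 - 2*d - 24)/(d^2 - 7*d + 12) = (d^2 - 2*d - 24)/(d^2 - 7*d + 12)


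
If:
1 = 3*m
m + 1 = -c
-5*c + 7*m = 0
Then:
No Solution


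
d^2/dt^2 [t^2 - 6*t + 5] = 2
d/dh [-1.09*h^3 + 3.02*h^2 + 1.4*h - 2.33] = -3.27*h^2 + 6.04*h + 1.4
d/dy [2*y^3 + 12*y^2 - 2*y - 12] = 6*y^2 + 24*y - 2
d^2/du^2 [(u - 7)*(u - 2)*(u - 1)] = 6*u - 20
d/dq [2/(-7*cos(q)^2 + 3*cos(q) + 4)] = 2*(3 - 14*cos(q))*sin(q)/(-7*cos(q)^2 + 3*cos(q) + 4)^2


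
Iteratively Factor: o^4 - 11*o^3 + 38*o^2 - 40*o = (o - 5)*(o^3 - 6*o^2 + 8*o) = (o - 5)*(o - 2)*(o^2 - 4*o) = (o - 5)*(o - 4)*(o - 2)*(o)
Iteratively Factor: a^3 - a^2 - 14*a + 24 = (a - 2)*(a^2 + a - 12) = (a - 2)*(a + 4)*(a - 3)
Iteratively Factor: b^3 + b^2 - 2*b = (b - 1)*(b^2 + 2*b) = b*(b - 1)*(b + 2)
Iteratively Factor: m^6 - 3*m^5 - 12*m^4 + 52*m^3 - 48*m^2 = (m)*(m^5 - 3*m^4 - 12*m^3 + 52*m^2 - 48*m) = m*(m - 3)*(m^4 - 12*m^2 + 16*m) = m*(m - 3)*(m - 2)*(m^3 + 2*m^2 - 8*m) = m^2*(m - 3)*(m - 2)*(m^2 + 2*m - 8) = m^2*(m - 3)*(m - 2)^2*(m + 4)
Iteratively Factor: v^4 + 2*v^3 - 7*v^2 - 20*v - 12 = (v - 3)*(v^3 + 5*v^2 + 8*v + 4) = (v - 3)*(v + 2)*(v^2 + 3*v + 2) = (v - 3)*(v + 2)^2*(v + 1)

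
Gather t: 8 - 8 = 0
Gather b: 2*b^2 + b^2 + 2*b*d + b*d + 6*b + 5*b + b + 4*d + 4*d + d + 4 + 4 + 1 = 3*b^2 + b*(3*d + 12) + 9*d + 9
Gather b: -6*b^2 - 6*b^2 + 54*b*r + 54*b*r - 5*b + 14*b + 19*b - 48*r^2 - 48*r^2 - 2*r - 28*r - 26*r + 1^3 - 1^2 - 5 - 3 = -12*b^2 + b*(108*r + 28) - 96*r^2 - 56*r - 8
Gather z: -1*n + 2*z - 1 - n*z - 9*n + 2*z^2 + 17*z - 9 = -10*n + 2*z^2 + z*(19 - n) - 10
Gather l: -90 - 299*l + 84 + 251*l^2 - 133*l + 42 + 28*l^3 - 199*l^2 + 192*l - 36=28*l^3 + 52*l^2 - 240*l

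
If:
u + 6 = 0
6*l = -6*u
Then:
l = 6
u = -6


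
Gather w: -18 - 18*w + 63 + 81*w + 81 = 63*w + 126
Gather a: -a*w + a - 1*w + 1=a*(1 - w) - w + 1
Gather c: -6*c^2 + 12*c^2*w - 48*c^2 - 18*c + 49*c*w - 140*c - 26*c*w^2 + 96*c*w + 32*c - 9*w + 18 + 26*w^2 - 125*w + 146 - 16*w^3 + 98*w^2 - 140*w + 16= c^2*(12*w - 54) + c*(-26*w^2 + 145*w - 126) - 16*w^3 + 124*w^2 - 274*w + 180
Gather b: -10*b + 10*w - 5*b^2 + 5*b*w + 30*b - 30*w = -5*b^2 + b*(5*w + 20) - 20*w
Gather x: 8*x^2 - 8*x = 8*x^2 - 8*x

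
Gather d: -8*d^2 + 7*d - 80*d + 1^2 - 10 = -8*d^2 - 73*d - 9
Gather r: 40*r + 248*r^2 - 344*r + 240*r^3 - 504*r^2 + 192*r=240*r^3 - 256*r^2 - 112*r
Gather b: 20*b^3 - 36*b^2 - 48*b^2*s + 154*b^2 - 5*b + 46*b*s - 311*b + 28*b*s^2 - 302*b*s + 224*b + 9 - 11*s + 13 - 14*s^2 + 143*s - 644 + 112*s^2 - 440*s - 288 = 20*b^3 + b^2*(118 - 48*s) + b*(28*s^2 - 256*s - 92) + 98*s^2 - 308*s - 910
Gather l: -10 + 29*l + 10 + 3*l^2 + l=3*l^2 + 30*l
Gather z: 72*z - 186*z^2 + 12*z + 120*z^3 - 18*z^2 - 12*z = 120*z^3 - 204*z^2 + 72*z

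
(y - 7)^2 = y^2 - 14*y + 49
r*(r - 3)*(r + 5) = r^3 + 2*r^2 - 15*r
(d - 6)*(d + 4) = d^2 - 2*d - 24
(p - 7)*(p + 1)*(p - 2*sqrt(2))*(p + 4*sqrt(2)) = p^4 - 6*p^3 + 2*sqrt(2)*p^3 - 23*p^2 - 12*sqrt(2)*p^2 - 14*sqrt(2)*p + 96*p + 112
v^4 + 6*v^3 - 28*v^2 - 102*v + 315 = (v - 3)^2*(v + 5)*(v + 7)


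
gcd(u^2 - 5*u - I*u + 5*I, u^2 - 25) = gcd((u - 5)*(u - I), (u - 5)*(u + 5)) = u - 5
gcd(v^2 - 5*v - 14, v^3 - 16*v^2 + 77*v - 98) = v - 7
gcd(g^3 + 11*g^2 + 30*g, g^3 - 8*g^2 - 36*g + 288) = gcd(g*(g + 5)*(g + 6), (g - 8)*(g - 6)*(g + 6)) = g + 6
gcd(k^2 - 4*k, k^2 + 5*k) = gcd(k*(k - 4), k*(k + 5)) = k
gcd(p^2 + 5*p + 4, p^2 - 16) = p + 4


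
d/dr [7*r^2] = 14*r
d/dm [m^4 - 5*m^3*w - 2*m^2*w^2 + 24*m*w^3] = 4*m^3 - 15*m^2*w - 4*m*w^2 + 24*w^3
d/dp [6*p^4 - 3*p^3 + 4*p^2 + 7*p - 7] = 24*p^3 - 9*p^2 + 8*p + 7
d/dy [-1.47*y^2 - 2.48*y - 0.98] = -2.94*y - 2.48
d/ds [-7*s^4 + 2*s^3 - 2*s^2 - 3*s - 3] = -28*s^3 + 6*s^2 - 4*s - 3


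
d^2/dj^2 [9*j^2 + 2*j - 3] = 18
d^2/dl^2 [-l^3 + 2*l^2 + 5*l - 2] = 4 - 6*l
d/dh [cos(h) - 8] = -sin(h)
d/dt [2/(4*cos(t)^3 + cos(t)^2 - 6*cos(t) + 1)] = 4*(cos(t) + 3*cos(2*t))*sin(t)/(4*cos(t)^3 + cos(t)^2 - 6*cos(t) + 1)^2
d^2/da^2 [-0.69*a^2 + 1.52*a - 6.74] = -1.38000000000000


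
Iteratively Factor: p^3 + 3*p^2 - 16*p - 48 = (p - 4)*(p^2 + 7*p + 12) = (p - 4)*(p + 3)*(p + 4)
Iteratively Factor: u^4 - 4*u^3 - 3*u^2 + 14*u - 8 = (u - 4)*(u^3 - 3*u + 2) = (u - 4)*(u - 1)*(u^2 + u - 2) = (u - 4)*(u - 1)^2*(u + 2)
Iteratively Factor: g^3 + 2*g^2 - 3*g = (g - 1)*(g^2 + 3*g) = (g - 1)*(g + 3)*(g)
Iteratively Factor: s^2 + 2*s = (s + 2)*(s)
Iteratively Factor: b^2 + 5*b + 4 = (b + 1)*(b + 4)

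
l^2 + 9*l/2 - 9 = (l - 3/2)*(l + 6)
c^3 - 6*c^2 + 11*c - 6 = (c - 3)*(c - 2)*(c - 1)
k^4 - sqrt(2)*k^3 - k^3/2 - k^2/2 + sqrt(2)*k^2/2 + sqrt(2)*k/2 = k*(k - 1)*(k + 1/2)*(k - sqrt(2))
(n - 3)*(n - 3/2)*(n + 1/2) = n^3 - 4*n^2 + 9*n/4 + 9/4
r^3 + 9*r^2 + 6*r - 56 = (r - 2)*(r + 4)*(r + 7)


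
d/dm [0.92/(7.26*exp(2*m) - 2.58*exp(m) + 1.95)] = (2.3736 - 13.3584*exp(m))*exp(m)/(7.26*exp(2*m) - 2.58*exp(m) + 1.95)^2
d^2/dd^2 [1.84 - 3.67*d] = 0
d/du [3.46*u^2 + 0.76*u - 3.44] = 6.92*u + 0.76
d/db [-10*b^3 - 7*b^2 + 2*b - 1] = -30*b^2 - 14*b + 2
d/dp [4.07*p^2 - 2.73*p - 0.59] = 8.14*p - 2.73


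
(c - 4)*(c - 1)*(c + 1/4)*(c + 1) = c^4 - 15*c^3/4 - 2*c^2 + 15*c/4 + 1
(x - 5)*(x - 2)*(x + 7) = x^3 - 39*x + 70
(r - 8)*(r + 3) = r^2 - 5*r - 24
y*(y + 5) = y^2 + 5*y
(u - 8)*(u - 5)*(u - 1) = u^3 - 14*u^2 + 53*u - 40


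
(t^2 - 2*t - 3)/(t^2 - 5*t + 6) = (t + 1)/(t - 2)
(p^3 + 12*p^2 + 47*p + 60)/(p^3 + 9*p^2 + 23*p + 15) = (p + 4)/(p + 1)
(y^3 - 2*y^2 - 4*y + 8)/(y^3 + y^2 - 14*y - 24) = (y^2 - 4*y + 4)/(y^2 - y - 12)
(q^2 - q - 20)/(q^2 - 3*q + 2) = (q^2 - q - 20)/(q^2 - 3*q + 2)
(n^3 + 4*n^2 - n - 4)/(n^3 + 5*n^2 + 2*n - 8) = (n + 1)/(n + 2)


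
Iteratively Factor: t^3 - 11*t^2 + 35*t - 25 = (t - 5)*(t^2 - 6*t + 5) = (t - 5)*(t - 1)*(t - 5)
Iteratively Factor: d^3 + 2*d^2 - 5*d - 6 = (d - 2)*(d^2 + 4*d + 3) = (d - 2)*(d + 1)*(d + 3)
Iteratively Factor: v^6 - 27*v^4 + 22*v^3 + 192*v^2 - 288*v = (v)*(v^5 - 27*v^3 + 22*v^2 + 192*v - 288) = v*(v - 2)*(v^4 + 2*v^3 - 23*v^2 - 24*v + 144) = v*(v - 3)*(v - 2)*(v^3 + 5*v^2 - 8*v - 48) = v*(v - 3)*(v - 2)*(v + 4)*(v^2 + v - 12) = v*(v - 3)*(v - 2)*(v + 4)^2*(v - 3)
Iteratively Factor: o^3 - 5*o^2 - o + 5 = (o - 1)*(o^2 - 4*o - 5) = (o - 1)*(o + 1)*(o - 5)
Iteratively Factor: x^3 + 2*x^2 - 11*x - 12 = (x - 3)*(x^2 + 5*x + 4) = (x - 3)*(x + 1)*(x + 4)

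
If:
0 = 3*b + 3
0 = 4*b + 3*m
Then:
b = -1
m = 4/3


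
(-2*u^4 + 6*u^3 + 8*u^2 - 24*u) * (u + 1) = -2*u^5 + 4*u^4 + 14*u^3 - 16*u^2 - 24*u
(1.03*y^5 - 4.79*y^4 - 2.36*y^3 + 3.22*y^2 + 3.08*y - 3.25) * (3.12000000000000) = 3.2136*y^5 - 14.9448*y^4 - 7.3632*y^3 + 10.0464*y^2 + 9.6096*y - 10.14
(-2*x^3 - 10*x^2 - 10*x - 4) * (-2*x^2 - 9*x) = 4*x^5 + 38*x^4 + 110*x^3 + 98*x^2 + 36*x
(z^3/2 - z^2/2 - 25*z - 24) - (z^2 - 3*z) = z^3/2 - 3*z^2/2 - 22*z - 24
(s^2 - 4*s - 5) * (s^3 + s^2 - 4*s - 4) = s^5 - 3*s^4 - 13*s^3 + 7*s^2 + 36*s + 20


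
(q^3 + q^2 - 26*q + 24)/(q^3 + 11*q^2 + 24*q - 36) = (q - 4)/(q + 6)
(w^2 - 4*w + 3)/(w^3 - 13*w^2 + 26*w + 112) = (w^2 - 4*w + 3)/(w^3 - 13*w^2 + 26*w + 112)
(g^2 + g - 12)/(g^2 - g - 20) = (g - 3)/(g - 5)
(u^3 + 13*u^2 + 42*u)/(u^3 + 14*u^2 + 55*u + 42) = u/(u + 1)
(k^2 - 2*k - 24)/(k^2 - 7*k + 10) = (k^2 - 2*k - 24)/(k^2 - 7*k + 10)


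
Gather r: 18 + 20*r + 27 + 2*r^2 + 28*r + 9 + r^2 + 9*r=3*r^2 + 57*r + 54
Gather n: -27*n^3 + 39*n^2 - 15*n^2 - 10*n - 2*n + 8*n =-27*n^3 + 24*n^2 - 4*n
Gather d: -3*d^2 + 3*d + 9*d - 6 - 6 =-3*d^2 + 12*d - 12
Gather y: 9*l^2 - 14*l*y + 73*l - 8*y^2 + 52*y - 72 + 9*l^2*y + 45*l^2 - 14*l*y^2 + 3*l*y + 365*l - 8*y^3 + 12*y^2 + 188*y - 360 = 54*l^2 + 438*l - 8*y^3 + y^2*(4 - 14*l) + y*(9*l^2 - 11*l + 240) - 432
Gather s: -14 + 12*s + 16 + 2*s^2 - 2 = 2*s^2 + 12*s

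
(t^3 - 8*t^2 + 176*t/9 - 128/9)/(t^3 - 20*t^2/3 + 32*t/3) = (t - 4/3)/t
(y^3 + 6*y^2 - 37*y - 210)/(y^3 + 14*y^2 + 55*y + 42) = (y^2 - y - 30)/(y^2 + 7*y + 6)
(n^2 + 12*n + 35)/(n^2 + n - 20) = (n + 7)/(n - 4)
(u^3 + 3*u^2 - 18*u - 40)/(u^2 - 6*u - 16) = (u^2 + u - 20)/(u - 8)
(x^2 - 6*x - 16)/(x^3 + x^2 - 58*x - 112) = 1/(x + 7)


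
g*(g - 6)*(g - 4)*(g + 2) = g^4 - 8*g^3 + 4*g^2 + 48*g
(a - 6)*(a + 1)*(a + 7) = a^3 + 2*a^2 - 41*a - 42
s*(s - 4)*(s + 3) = s^3 - s^2 - 12*s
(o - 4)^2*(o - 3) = o^3 - 11*o^2 + 40*o - 48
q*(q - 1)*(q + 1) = q^3 - q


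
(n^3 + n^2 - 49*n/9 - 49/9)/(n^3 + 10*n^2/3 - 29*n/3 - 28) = (n^2 - 4*n/3 - 7/3)/(n^2 + n - 12)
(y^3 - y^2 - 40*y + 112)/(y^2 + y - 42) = (y^2 - 8*y + 16)/(y - 6)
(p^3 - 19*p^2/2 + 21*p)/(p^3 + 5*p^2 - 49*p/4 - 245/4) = 2*p*(p - 6)/(2*p^2 + 17*p + 35)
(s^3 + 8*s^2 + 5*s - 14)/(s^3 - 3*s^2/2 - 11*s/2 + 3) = 2*(s^2 + 6*s - 7)/(2*s^2 - 7*s + 3)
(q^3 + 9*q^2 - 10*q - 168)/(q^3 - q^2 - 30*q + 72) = (q + 7)/(q - 3)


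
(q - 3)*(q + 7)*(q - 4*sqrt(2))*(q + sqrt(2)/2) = q^4 - 7*sqrt(2)*q^3/2 + 4*q^3 - 25*q^2 - 14*sqrt(2)*q^2 - 16*q + 147*sqrt(2)*q/2 + 84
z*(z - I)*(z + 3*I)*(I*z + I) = I*z^4 - 2*z^3 + I*z^3 - 2*z^2 + 3*I*z^2 + 3*I*z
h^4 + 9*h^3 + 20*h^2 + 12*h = h*(h + 1)*(h + 2)*(h + 6)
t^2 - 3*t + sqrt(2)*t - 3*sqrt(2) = (t - 3)*(t + sqrt(2))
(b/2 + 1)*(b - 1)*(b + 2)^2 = b^4/2 + 5*b^3/2 + 3*b^2 - 2*b - 4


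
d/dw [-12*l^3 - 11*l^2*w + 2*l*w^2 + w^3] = -11*l^2 + 4*l*w + 3*w^2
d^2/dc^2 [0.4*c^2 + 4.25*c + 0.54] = 0.800000000000000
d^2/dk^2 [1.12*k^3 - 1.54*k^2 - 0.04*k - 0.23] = 6.72*k - 3.08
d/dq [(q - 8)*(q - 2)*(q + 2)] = 3*q^2 - 16*q - 4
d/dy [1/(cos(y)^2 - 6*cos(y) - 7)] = 2*(cos(y) - 3)*sin(y)/(sin(y)^2 + 6*cos(y) + 6)^2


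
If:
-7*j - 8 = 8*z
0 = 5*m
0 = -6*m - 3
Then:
No Solution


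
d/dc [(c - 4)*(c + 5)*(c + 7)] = 3*c^2 + 16*c - 13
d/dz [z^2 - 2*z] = 2*z - 2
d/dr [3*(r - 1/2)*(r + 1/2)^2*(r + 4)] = 12*r^3 + 81*r^2/2 + 21*r/2 - 27/8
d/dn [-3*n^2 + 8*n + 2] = 8 - 6*n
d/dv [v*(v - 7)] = 2*v - 7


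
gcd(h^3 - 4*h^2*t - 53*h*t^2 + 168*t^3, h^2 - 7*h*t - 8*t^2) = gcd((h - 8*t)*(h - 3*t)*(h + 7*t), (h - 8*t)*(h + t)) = -h + 8*t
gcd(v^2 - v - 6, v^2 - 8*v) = 1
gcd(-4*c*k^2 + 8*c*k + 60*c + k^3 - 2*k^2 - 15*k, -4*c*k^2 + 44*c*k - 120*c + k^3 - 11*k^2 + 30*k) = 4*c*k - 20*c - k^2 + 5*k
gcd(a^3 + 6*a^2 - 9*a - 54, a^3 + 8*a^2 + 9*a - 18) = a^2 + 9*a + 18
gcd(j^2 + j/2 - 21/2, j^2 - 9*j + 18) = j - 3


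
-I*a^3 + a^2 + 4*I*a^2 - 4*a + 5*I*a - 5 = (a - 5)*(a + I)*(-I*a - I)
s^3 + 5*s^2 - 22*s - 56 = (s - 4)*(s + 2)*(s + 7)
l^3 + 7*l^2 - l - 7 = (l - 1)*(l + 1)*(l + 7)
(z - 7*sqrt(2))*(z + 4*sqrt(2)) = z^2 - 3*sqrt(2)*z - 56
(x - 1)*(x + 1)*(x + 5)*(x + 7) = x^4 + 12*x^3 + 34*x^2 - 12*x - 35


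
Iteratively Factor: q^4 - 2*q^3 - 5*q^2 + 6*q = (q)*(q^3 - 2*q^2 - 5*q + 6) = q*(q - 3)*(q^2 + q - 2) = q*(q - 3)*(q - 1)*(q + 2)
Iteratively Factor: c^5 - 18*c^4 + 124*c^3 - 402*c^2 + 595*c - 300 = (c - 4)*(c^4 - 14*c^3 + 68*c^2 - 130*c + 75) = (c - 4)*(c - 3)*(c^3 - 11*c^2 + 35*c - 25) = (c - 4)*(c - 3)*(c - 1)*(c^2 - 10*c + 25) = (c - 5)*(c - 4)*(c - 3)*(c - 1)*(c - 5)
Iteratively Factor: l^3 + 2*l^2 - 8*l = (l)*(l^2 + 2*l - 8) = l*(l - 2)*(l + 4)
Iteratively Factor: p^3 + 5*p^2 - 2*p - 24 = (p + 3)*(p^2 + 2*p - 8) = (p - 2)*(p + 3)*(p + 4)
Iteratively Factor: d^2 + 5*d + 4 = (d + 4)*(d + 1)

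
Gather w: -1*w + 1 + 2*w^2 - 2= 2*w^2 - w - 1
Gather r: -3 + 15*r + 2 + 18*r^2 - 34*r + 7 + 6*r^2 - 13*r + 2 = 24*r^2 - 32*r + 8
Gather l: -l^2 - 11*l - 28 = -l^2 - 11*l - 28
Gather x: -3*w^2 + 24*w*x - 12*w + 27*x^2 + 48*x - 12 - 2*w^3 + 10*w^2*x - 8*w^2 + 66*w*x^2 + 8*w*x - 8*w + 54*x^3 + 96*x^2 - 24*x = -2*w^3 - 11*w^2 - 20*w + 54*x^3 + x^2*(66*w + 123) + x*(10*w^2 + 32*w + 24) - 12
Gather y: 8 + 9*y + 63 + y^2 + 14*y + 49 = y^2 + 23*y + 120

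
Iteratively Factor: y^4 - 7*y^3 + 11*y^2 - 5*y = (y - 5)*(y^3 - 2*y^2 + y) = (y - 5)*(y - 1)*(y^2 - y) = (y - 5)*(y - 1)^2*(y)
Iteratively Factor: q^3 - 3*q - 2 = (q - 2)*(q^2 + 2*q + 1) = (q - 2)*(q + 1)*(q + 1)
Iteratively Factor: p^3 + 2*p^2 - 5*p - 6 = (p + 3)*(p^2 - p - 2) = (p + 1)*(p + 3)*(p - 2)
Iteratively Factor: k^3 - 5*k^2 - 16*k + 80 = (k + 4)*(k^2 - 9*k + 20) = (k - 4)*(k + 4)*(k - 5)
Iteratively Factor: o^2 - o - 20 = (o - 5)*(o + 4)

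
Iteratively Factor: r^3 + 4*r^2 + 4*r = (r)*(r^2 + 4*r + 4) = r*(r + 2)*(r + 2)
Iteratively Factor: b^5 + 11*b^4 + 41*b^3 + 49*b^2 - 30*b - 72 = (b + 3)*(b^4 + 8*b^3 + 17*b^2 - 2*b - 24) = (b + 3)^2*(b^3 + 5*b^2 + 2*b - 8) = (b - 1)*(b + 3)^2*(b^2 + 6*b + 8) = (b - 1)*(b + 2)*(b + 3)^2*(b + 4)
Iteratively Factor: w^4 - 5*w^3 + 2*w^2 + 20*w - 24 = (w - 3)*(w^3 - 2*w^2 - 4*w + 8) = (w - 3)*(w + 2)*(w^2 - 4*w + 4) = (w - 3)*(w - 2)*(w + 2)*(w - 2)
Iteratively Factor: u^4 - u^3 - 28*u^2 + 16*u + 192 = (u - 4)*(u^3 + 3*u^2 - 16*u - 48) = (u - 4)^2*(u^2 + 7*u + 12) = (u - 4)^2*(u + 3)*(u + 4)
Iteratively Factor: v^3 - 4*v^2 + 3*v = (v - 3)*(v^2 - v) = v*(v - 3)*(v - 1)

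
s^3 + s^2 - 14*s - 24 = (s - 4)*(s + 2)*(s + 3)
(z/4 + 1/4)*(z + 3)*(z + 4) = z^3/4 + 2*z^2 + 19*z/4 + 3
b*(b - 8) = b^2 - 8*b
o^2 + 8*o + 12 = (o + 2)*(o + 6)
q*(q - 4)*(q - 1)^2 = q^4 - 6*q^3 + 9*q^2 - 4*q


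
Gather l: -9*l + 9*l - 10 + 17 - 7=0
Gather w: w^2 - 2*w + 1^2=w^2 - 2*w + 1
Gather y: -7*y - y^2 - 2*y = -y^2 - 9*y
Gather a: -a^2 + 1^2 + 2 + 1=4 - a^2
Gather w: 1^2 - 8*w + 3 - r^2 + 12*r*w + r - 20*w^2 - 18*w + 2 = -r^2 + r - 20*w^2 + w*(12*r - 26) + 6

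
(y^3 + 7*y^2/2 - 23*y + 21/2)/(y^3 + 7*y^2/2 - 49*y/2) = (2*y^2 - 7*y + 3)/(y*(2*y - 7))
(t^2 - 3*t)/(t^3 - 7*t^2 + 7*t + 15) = t/(t^2 - 4*t - 5)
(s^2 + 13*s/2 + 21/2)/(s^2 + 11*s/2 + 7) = (s + 3)/(s + 2)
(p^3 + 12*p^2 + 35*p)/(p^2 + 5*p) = p + 7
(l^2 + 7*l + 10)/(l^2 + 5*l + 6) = (l + 5)/(l + 3)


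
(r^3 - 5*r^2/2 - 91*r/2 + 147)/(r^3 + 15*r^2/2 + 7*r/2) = (2*r^2 - 19*r + 42)/(r*(2*r + 1))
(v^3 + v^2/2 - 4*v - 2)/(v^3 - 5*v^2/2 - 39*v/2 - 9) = (v^2 - 4)/(v^2 - 3*v - 18)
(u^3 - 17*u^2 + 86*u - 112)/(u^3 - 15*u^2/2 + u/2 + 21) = 2*(u - 8)/(2*u + 3)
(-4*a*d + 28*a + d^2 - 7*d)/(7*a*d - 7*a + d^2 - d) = (-4*a*d + 28*a + d^2 - 7*d)/(7*a*d - 7*a + d^2 - d)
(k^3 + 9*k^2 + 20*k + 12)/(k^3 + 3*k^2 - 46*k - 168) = (k^2 + 3*k + 2)/(k^2 - 3*k - 28)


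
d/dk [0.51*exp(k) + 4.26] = 0.51*exp(k)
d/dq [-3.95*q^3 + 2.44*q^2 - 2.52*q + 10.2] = -11.85*q^2 + 4.88*q - 2.52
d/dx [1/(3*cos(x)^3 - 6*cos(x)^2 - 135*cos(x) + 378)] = (3*cos(x)^2 - 4*cos(x) - 45)*sin(x)/(3*(cos(x)^3 - 2*cos(x)^2 - 45*cos(x) + 126)^2)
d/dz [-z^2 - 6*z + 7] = -2*z - 6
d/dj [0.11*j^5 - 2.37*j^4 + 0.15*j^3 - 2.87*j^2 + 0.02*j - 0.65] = 0.55*j^4 - 9.48*j^3 + 0.45*j^2 - 5.74*j + 0.02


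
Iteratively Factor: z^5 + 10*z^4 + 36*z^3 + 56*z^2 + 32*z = (z)*(z^4 + 10*z^3 + 36*z^2 + 56*z + 32) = z*(z + 2)*(z^3 + 8*z^2 + 20*z + 16) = z*(z + 2)*(z + 4)*(z^2 + 4*z + 4) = z*(z + 2)^2*(z + 4)*(z + 2)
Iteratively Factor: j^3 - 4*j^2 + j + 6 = (j - 2)*(j^2 - 2*j - 3) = (j - 2)*(j + 1)*(j - 3)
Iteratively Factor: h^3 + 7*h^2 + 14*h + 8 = (h + 2)*(h^2 + 5*h + 4) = (h + 1)*(h + 2)*(h + 4)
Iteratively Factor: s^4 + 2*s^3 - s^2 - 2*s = (s - 1)*(s^3 + 3*s^2 + 2*s) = s*(s - 1)*(s^2 + 3*s + 2) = s*(s - 1)*(s + 2)*(s + 1)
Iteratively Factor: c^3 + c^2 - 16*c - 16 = (c + 1)*(c^2 - 16) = (c + 1)*(c + 4)*(c - 4)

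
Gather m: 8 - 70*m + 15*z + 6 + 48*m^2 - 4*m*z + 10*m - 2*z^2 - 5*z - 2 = 48*m^2 + m*(-4*z - 60) - 2*z^2 + 10*z + 12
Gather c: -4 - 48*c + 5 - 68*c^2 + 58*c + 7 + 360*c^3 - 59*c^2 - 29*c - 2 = 360*c^3 - 127*c^2 - 19*c + 6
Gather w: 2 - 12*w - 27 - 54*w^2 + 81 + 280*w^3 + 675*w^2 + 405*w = 280*w^3 + 621*w^2 + 393*w + 56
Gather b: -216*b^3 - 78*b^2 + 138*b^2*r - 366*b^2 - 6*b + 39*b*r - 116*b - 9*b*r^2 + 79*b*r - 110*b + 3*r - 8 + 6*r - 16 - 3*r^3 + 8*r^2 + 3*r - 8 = -216*b^3 + b^2*(138*r - 444) + b*(-9*r^2 + 118*r - 232) - 3*r^3 + 8*r^2 + 12*r - 32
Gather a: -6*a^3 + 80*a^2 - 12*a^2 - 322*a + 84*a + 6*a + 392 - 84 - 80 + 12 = -6*a^3 + 68*a^2 - 232*a + 240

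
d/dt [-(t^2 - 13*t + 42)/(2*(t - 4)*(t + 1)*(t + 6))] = (t^4 - 26*t^3 + 109*t^2 + 300*t - 1236)/(2*(t^6 + 6*t^5 - 35*t^4 - 180*t^3 + 340*t^2 + 1056*t + 576))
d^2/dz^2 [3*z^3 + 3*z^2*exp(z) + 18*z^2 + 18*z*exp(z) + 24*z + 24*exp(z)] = 3*z^2*exp(z) + 30*z*exp(z) + 18*z + 66*exp(z) + 36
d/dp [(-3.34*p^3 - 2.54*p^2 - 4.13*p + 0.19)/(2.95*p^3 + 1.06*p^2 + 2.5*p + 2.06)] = (3.5527136788005e-15*p^5 + 3.9526*p^4 + 7.66700000000001*p^3 - 24.2949*p^2 - 10.8676*p - 8.9828)/(8.7025*p^6 + 6.254*p^5 + 15.8736*p^4 + 17.454*p^3 + 10.6172*p^2 + 10.3*p + 4.2436)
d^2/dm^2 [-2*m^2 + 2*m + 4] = -4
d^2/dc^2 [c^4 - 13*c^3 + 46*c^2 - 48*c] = 12*c^2 - 78*c + 92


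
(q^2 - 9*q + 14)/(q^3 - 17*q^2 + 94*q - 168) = (q - 2)/(q^2 - 10*q + 24)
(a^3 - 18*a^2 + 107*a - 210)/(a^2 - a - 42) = (a^2 - 11*a + 30)/(a + 6)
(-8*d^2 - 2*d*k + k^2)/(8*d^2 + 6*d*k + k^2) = (-4*d + k)/(4*d + k)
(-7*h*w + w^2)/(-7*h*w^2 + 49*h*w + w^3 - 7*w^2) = 1/(w - 7)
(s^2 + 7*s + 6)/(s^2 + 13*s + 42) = (s + 1)/(s + 7)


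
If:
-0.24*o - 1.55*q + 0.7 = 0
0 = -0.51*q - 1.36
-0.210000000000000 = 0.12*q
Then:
No Solution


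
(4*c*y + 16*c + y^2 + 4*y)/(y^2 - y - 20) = (4*c + y)/(y - 5)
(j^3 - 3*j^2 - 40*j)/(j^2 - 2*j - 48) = j*(j + 5)/(j + 6)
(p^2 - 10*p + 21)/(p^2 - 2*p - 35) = (p - 3)/(p + 5)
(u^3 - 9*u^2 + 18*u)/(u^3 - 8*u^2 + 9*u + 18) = u/(u + 1)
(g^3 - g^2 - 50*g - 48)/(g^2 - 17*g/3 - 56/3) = 3*(g^2 + 7*g + 6)/(3*g + 7)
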